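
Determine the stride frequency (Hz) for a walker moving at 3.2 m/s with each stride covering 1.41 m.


f = v / stride_length
f = 3.2 / 1.41
f = 2.2695


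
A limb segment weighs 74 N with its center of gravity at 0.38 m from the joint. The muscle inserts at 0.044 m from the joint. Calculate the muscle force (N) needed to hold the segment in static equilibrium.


F_muscle = W * d_load / d_muscle
F_muscle = 74 * 0.38 / 0.044
Numerator = 28.1200
F_muscle = 639.0909


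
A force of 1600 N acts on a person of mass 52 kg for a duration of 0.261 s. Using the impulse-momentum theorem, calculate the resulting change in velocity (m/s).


J = F * dt = 1600 * 0.261 = 417.6000 N*s
delta_v = J / m
delta_v = 417.6000 / 52
delta_v = 8.0308


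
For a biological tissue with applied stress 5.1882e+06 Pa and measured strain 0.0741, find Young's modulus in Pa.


E = stress / strain
E = 5.1882e+06 / 0.0741
E = 7.0016e+07


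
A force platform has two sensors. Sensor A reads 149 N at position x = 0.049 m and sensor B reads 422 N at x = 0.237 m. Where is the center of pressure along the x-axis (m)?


COP_x = (F1*x1 + F2*x2) / (F1 + F2)
COP_x = (149*0.049 + 422*0.237) / (149 + 422)
Numerator = 107.3150
Denominator = 571
COP_x = 0.1879


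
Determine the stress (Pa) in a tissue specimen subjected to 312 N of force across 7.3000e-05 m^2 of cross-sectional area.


stress = F / A
stress = 312 / 7.3000e-05
stress = 4.2740e+06


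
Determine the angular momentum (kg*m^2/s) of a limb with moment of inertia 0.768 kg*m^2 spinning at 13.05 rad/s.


L = I * omega
L = 0.768 * 13.05
L = 10.0224


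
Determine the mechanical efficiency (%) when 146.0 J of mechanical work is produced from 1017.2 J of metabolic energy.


eta = (W_mech / E_meta) * 100
eta = (146.0 / 1017.2) * 100
ratio = 0.1435
eta = 14.3531


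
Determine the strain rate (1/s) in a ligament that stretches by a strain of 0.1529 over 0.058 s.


strain_rate = delta_strain / delta_t
strain_rate = 0.1529 / 0.058
strain_rate = 2.6362


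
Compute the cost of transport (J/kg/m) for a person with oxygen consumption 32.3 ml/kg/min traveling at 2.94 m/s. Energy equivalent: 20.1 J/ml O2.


Power per kg = VO2 * 20.1 / 60
Power per kg = 32.3 * 20.1 / 60 = 10.8205 W/kg
Cost = power_per_kg / speed
Cost = 10.8205 / 2.94
Cost = 3.6804


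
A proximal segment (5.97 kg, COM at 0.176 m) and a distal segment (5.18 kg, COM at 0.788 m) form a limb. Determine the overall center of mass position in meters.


COM = (m1*x1 + m2*x2) / (m1 + m2)
COM = (5.97*0.176 + 5.18*0.788) / (5.97 + 5.18)
Numerator = 5.1326
Denominator = 11.1500
COM = 0.4603


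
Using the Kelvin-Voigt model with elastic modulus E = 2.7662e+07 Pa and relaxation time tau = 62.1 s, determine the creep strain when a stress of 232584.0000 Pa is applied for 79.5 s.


epsilon(t) = (sigma/E) * (1 - exp(-t/tau))
sigma/E = 232584.0000 / 2.7662e+07 = 0.0084
exp(-t/tau) = exp(-79.5 / 62.1) = 0.2780
epsilon = 0.0084 * (1 - 0.2780)
epsilon = 0.0061


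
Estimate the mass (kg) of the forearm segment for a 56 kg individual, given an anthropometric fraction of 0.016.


m_segment = body_mass * fraction
m_segment = 56 * 0.016
m_segment = 0.8960


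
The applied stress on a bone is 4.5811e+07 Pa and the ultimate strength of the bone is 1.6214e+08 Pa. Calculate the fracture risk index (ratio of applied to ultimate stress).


FRI = applied / ultimate
FRI = 4.5811e+07 / 1.6214e+08
FRI = 0.2825


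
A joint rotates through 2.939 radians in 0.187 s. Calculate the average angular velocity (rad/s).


omega = delta_theta / delta_t
omega = 2.939 / 0.187
omega = 15.7166


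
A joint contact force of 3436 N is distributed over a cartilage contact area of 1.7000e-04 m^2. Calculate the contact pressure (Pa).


P = F / A
P = 3436 / 1.7000e-04
P = 2.0212e+07


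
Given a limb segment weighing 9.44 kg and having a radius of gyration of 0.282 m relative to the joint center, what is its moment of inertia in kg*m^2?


I = m * k^2
I = 9.44 * 0.282^2
k^2 = 0.0795
I = 0.7507


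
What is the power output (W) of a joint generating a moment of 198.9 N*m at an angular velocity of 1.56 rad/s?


P = M * omega
P = 198.9 * 1.56
P = 310.2840


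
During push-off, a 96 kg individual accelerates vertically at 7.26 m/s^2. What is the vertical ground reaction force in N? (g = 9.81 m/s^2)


GRF = m * (g + a)
GRF = 96 * (9.81 + 7.26)
GRF = 96 * 17.0700
GRF = 1638.7200


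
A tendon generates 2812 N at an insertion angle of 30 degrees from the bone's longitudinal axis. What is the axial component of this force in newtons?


F_eff = F_tendon * cos(theta)
theta = 30 deg = 0.5236 rad
cos(theta) = 0.8660
F_eff = 2812 * 0.8660
F_eff = 2435.2634


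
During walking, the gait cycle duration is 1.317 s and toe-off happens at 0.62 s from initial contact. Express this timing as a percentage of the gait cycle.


pct = (event_time / cycle_time) * 100
pct = (0.62 / 1.317) * 100
ratio = 0.4708
pct = 47.0767


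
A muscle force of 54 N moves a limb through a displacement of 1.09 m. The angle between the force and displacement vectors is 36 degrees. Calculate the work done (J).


W = F * d * cos(theta)
theta = 36 deg = 0.6283 rad
cos(theta) = 0.8090
W = 54 * 1.09 * 0.8090
W = 47.6187


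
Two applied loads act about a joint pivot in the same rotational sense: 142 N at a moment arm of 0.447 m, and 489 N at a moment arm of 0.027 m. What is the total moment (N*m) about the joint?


M = F1 * d1 + F2 * d2
M = 142 * 0.447 + 489 * 0.027
M = 63.4740 + 13.2030
M = 76.6770


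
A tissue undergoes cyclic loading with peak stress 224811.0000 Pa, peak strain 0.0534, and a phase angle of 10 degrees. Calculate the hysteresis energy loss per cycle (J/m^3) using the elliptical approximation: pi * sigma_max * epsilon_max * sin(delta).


E_loss = pi * sigma_max * epsilon_max * sin(delta)
delta = 10 deg = 0.1745 rad
sin(delta) = 0.1736
E_loss = pi * 224811.0000 * 0.0534 * 0.1736
E_loss = 6549.0592


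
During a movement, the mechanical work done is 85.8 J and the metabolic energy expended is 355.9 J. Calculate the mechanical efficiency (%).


eta = (W_mech / E_meta) * 100
eta = (85.8 / 355.9) * 100
ratio = 0.2411
eta = 24.1079


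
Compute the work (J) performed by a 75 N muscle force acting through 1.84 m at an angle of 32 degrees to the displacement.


W = F * d * cos(theta)
theta = 32 deg = 0.5585 rad
cos(theta) = 0.8480
W = 75 * 1.84 * 0.8480
W = 117.0306


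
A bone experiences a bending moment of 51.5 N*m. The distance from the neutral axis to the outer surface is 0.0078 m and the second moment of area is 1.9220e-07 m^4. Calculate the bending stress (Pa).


sigma = M * c / I
sigma = 51.5 * 0.0078 / 1.9220e-07
M * c = 0.4017
sigma = 2.0900e+06


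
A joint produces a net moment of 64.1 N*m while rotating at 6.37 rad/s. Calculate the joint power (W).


P = M * omega
P = 64.1 * 6.37
P = 408.3170


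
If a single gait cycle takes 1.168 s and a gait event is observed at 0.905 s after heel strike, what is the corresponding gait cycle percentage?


pct = (event_time / cycle_time) * 100
pct = (0.905 / 1.168) * 100
ratio = 0.7748
pct = 77.4829


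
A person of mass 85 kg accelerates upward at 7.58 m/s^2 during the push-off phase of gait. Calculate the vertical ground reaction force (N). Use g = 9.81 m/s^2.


GRF = m * (g + a)
GRF = 85 * (9.81 + 7.58)
GRF = 85 * 17.3900
GRF = 1478.1500


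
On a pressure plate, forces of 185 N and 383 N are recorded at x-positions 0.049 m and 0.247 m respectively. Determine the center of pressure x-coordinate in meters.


COP_x = (F1*x1 + F2*x2) / (F1 + F2)
COP_x = (185*0.049 + 383*0.247) / (185 + 383)
Numerator = 103.6660
Denominator = 568
COP_x = 0.1825


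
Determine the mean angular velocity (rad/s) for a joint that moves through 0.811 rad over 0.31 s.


omega = delta_theta / delta_t
omega = 0.811 / 0.31
omega = 2.6161


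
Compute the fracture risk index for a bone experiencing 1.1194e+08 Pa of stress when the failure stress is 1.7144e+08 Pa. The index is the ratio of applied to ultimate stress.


FRI = applied / ultimate
FRI = 1.1194e+08 / 1.7144e+08
FRI = 0.6529


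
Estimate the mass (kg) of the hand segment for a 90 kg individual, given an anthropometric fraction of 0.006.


m_segment = body_mass * fraction
m_segment = 90 * 0.006
m_segment = 0.5400


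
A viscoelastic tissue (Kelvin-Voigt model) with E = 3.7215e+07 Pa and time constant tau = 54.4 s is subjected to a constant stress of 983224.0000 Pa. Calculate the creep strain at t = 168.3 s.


epsilon(t) = (sigma/E) * (1 - exp(-t/tau))
sigma/E = 983224.0000 / 3.7215e+07 = 0.0264
exp(-t/tau) = exp(-168.3 / 54.4) = 0.0453
epsilon = 0.0264 * (1 - 0.0453)
epsilon = 0.0252


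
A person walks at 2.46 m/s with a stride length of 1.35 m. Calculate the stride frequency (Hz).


f = v / stride_length
f = 2.46 / 1.35
f = 1.8222


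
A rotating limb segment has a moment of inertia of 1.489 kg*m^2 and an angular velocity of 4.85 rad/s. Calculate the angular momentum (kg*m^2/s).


L = I * omega
L = 1.489 * 4.85
L = 7.2217


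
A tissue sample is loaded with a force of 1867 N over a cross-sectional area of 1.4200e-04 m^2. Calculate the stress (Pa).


stress = F / A
stress = 1867 / 1.4200e-04
stress = 1.3148e+07


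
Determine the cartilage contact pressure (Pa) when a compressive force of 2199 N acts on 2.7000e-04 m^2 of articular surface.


P = F / A
P = 2199 / 2.7000e-04
P = 8.1444e+06


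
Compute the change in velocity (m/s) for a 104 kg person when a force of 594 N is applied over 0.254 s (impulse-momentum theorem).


J = F * dt = 594 * 0.254 = 150.8760 N*s
delta_v = J / m
delta_v = 150.8760 / 104
delta_v = 1.4507


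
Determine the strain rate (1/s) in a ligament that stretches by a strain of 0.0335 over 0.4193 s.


strain_rate = delta_strain / delta_t
strain_rate = 0.0335 / 0.4193
strain_rate = 0.0799


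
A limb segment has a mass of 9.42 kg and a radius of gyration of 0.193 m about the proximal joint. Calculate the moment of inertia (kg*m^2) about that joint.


I = m * k^2
I = 9.42 * 0.193^2
k^2 = 0.0372
I = 0.3509


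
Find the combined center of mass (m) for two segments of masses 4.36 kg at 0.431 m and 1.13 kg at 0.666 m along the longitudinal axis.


COM = (m1*x1 + m2*x2) / (m1 + m2)
COM = (4.36*0.431 + 1.13*0.666) / (4.36 + 1.13)
Numerator = 2.6317
Denominator = 5.4900
COM = 0.4794


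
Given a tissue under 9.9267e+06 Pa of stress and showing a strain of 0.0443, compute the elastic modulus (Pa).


E = stress / strain
E = 9.9267e+06 / 0.0443
E = 2.2408e+08


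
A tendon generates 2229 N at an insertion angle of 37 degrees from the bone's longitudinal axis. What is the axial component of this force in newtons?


F_eff = F_tendon * cos(theta)
theta = 37 deg = 0.6458 rad
cos(theta) = 0.7986
F_eff = 2229 * 0.7986
F_eff = 1780.1586


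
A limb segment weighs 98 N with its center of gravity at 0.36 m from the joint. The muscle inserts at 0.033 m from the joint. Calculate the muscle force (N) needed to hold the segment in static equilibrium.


F_muscle = W * d_load / d_muscle
F_muscle = 98 * 0.36 / 0.033
Numerator = 35.2800
F_muscle = 1069.0909


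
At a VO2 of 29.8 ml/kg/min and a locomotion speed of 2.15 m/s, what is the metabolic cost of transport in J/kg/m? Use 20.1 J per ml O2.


Power per kg = VO2 * 20.1 / 60
Power per kg = 29.8 * 20.1 / 60 = 9.9830 W/kg
Cost = power_per_kg / speed
Cost = 9.9830 / 2.15
Cost = 4.6433


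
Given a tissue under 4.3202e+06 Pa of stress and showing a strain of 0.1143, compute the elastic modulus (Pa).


E = stress / strain
E = 4.3202e+06 / 0.1143
E = 3.7797e+07


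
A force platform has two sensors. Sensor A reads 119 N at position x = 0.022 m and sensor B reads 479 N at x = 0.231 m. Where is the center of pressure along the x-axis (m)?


COP_x = (F1*x1 + F2*x2) / (F1 + F2)
COP_x = (119*0.022 + 479*0.231) / (119 + 479)
Numerator = 113.2670
Denominator = 598
COP_x = 0.1894


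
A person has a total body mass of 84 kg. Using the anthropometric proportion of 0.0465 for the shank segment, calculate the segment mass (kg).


m_segment = body_mass * fraction
m_segment = 84 * 0.0465
m_segment = 3.9060


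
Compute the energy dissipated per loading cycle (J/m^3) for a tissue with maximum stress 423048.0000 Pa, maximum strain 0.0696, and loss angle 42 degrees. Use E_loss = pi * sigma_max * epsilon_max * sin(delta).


E_loss = pi * sigma_max * epsilon_max * sin(delta)
delta = 42 deg = 0.7330 rad
sin(delta) = 0.6691
E_loss = pi * 423048.0000 * 0.0696 * 0.6691
E_loss = 61895.5824


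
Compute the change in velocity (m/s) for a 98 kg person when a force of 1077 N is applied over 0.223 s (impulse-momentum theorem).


J = F * dt = 1077 * 0.223 = 240.1710 N*s
delta_v = J / m
delta_v = 240.1710 / 98
delta_v = 2.4507


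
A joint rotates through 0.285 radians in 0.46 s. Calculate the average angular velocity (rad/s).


omega = delta_theta / delta_t
omega = 0.285 / 0.46
omega = 0.6196


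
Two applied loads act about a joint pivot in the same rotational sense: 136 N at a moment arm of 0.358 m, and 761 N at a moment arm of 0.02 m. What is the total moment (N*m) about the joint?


M = F1 * d1 + F2 * d2
M = 136 * 0.358 + 761 * 0.02
M = 48.6880 + 15.2200
M = 63.9080


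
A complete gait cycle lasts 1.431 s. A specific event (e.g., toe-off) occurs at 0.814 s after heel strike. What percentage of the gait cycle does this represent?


pct = (event_time / cycle_time) * 100
pct = (0.814 / 1.431) * 100
ratio = 0.5688
pct = 56.8833


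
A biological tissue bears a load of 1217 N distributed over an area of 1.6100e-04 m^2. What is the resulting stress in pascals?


stress = F / A
stress = 1217 / 1.6100e-04
stress = 7.5590e+06


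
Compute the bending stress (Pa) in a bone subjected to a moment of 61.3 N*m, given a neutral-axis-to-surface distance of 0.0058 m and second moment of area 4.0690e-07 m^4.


sigma = M * c / I
sigma = 61.3 * 0.0058 / 4.0690e-07
M * c = 0.3555
sigma = 873777.3409


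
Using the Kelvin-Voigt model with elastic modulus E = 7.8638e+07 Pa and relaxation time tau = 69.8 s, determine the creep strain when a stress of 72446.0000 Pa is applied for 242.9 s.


epsilon(t) = (sigma/E) * (1 - exp(-t/tau))
sigma/E = 72446.0000 / 7.8638e+07 = 9.2126e-04
exp(-t/tau) = exp(-242.9 / 69.8) = 0.0308
epsilon = 9.2126e-04 * (1 - 0.0308)
epsilon = 8.9288e-04


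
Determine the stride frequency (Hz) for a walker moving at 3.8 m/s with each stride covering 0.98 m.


f = v / stride_length
f = 3.8 / 0.98
f = 3.8776


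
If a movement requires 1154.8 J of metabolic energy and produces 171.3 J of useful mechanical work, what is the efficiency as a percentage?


eta = (W_mech / E_meta) * 100
eta = (171.3 / 1154.8) * 100
ratio = 0.1483
eta = 14.8337


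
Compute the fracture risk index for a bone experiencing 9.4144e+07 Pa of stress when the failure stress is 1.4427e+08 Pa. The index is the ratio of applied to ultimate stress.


FRI = applied / ultimate
FRI = 9.4144e+07 / 1.4427e+08
FRI = 0.6526


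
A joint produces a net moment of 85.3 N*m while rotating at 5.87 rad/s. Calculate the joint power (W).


P = M * omega
P = 85.3 * 5.87
P = 500.7110


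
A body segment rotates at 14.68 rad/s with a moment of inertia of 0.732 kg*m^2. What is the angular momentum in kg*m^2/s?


L = I * omega
L = 0.732 * 14.68
L = 10.7458


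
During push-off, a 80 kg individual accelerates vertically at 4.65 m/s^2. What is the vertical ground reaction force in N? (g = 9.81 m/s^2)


GRF = m * (g + a)
GRF = 80 * (9.81 + 4.65)
GRF = 80 * 14.4600
GRF = 1156.8000


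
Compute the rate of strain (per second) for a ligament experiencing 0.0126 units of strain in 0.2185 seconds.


strain_rate = delta_strain / delta_t
strain_rate = 0.0126 / 0.2185
strain_rate = 0.0577


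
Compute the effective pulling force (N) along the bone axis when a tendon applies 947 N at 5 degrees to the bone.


F_eff = F_tendon * cos(theta)
theta = 5 deg = 0.0873 rad
cos(theta) = 0.9962
F_eff = 947 * 0.9962
F_eff = 943.3964


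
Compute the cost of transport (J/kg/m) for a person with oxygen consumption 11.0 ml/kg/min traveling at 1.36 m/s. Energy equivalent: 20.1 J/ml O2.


Power per kg = VO2 * 20.1 / 60
Power per kg = 11.0 * 20.1 / 60 = 3.6850 W/kg
Cost = power_per_kg / speed
Cost = 3.6850 / 1.36
Cost = 2.7096


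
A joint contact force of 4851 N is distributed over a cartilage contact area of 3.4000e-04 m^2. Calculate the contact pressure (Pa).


P = F / A
P = 4851 / 3.4000e-04
P = 1.4268e+07


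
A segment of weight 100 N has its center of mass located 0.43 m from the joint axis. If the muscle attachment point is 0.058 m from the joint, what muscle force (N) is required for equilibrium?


F_muscle = W * d_load / d_muscle
F_muscle = 100 * 0.43 / 0.058
Numerator = 43.0000
F_muscle = 741.3793


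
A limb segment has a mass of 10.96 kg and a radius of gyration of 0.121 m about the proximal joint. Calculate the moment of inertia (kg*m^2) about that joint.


I = m * k^2
I = 10.96 * 0.121^2
k^2 = 0.0146
I = 0.1605


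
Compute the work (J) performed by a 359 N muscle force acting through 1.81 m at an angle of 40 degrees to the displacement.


W = F * d * cos(theta)
theta = 40 deg = 0.6981 rad
cos(theta) = 0.7660
W = 359 * 1.81 * 0.7660
W = 497.7680


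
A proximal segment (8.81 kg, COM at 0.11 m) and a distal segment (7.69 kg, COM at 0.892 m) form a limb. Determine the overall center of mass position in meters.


COM = (m1*x1 + m2*x2) / (m1 + m2)
COM = (8.81*0.11 + 7.69*0.892) / (8.81 + 7.69)
Numerator = 7.8286
Denominator = 16.5000
COM = 0.4745


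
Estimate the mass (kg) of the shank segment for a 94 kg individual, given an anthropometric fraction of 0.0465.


m_segment = body_mass * fraction
m_segment = 94 * 0.0465
m_segment = 4.3710


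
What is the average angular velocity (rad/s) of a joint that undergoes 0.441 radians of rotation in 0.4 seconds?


omega = delta_theta / delta_t
omega = 0.441 / 0.4
omega = 1.1025


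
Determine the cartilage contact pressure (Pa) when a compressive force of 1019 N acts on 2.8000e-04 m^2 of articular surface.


P = F / A
P = 1019 / 2.8000e-04
P = 3.6393e+06


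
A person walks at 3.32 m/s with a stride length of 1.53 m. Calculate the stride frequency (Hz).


f = v / stride_length
f = 3.32 / 1.53
f = 2.1699


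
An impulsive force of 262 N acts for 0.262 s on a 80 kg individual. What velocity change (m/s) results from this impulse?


J = F * dt = 262 * 0.262 = 68.6440 N*s
delta_v = J / m
delta_v = 68.6440 / 80
delta_v = 0.8581


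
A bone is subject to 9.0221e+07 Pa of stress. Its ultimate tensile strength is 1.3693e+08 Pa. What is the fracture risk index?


FRI = applied / ultimate
FRI = 9.0221e+07 / 1.3693e+08
FRI = 0.6589


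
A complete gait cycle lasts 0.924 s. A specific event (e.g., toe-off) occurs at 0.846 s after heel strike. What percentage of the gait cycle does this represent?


pct = (event_time / cycle_time) * 100
pct = (0.846 / 0.924) * 100
ratio = 0.9156
pct = 91.5584


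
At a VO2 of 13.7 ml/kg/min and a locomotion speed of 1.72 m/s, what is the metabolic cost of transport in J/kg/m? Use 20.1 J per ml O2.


Power per kg = VO2 * 20.1 / 60
Power per kg = 13.7 * 20.1 / 60 = 4.5895 W/kg
Cost = power_per_kg / speed
Cost = 4.5895 / 1.72
Cost = 2.6683


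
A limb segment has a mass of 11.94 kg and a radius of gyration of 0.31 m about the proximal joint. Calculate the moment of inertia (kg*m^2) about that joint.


I = m * k^2
I = 11.94 * 0.31^2
k^2 = 0.0961
I = 1.1474


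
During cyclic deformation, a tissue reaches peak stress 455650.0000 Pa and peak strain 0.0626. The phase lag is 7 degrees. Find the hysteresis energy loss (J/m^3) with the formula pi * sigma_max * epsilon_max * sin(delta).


E_loss = pi * sigma_max * epsilon_max * sin(delta)
delta = 7 deg = 0.1222 rad
sin(delta) = 0.1219
E_loss = pi * 455650.0000 * 0.0626 * 0.1219
E_loss = 10920.6893


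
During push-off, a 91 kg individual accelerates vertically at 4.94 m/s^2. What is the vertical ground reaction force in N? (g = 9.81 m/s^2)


GRF = m * (g + a)
GRF = 91 * (9.81 + 4.94)
GRF = 91 * 14.7500
GRF = 1342.2500


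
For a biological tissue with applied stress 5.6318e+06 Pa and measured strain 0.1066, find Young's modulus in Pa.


E = stress / strain
E = 5.6318e+06 / 0.1066
E = 5.2831e+07


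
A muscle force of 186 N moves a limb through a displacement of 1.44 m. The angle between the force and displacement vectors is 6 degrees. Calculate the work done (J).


W = F * d * cos(theta)
theta = 6 deg = 0.1047 rad
cos(theta) = 0.9945
W = 186 * 1.44 * 0.9945
W = 266.3727


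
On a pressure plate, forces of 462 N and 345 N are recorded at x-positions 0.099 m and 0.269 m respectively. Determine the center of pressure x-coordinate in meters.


COP_x = (F1*x1 + F2*x2) / (F1 + F2)
COP_x = (462*0.099 + 345*0.269) / (462 + 345)
Numerator = 138.5430
Denominator = 807
COP_x = 0.1717


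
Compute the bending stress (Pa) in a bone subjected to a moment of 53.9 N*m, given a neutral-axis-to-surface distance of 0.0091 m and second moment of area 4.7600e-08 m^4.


sigma = M * c / I
sigma = 53.9 * 0.0091 / 4.7600e-08
M * c = 0.4905
sigma = 1.0304e+07


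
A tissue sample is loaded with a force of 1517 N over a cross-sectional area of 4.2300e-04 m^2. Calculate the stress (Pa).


stress = F / A
stress = 1517 / 4.2300e-04
stress = 3.5863e+06


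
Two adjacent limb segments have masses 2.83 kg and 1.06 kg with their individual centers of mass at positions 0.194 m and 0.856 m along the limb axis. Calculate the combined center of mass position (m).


COM = (m1*x1 + m2*x2) / (m1 + m2)
COM = (2.83*0.194 + 1.06*0.856) / (2.83 + 1.06)
Numerator = 1.4564
Denominator = 3.8900
COM = 0.3744


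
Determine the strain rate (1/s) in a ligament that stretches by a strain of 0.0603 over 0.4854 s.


strain_rate = delta_strain / delta_t
strain_rate = 0.0603 / 0.4854
strain_rate = 0.1242


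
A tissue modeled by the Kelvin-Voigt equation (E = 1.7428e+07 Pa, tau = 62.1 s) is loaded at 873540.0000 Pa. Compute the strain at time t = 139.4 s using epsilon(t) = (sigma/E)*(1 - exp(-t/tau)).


epsilon(t) = (sigma/E) * (1 - exp(-t/tau))
sigma/E = 873540.0000 / 1.7428e+07 = 0.0501
exp(-t/tau) = exp(-139.4 / 62.1) = 0.1060
epsilon = 0.0501 * (1 - 0.1060)
epsilon = 0.0448


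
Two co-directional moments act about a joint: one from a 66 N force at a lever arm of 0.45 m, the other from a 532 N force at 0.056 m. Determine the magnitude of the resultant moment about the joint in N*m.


M = F1 * d1 + F2 * d2
M = 66 * 0.45 + 532 * 0.056
M = 29.7000 + 29.7920
M = 59.4920


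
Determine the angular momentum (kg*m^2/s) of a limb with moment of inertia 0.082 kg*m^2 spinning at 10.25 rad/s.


L = I * omega
L = 0.082 * 10.25
L = 0.8405


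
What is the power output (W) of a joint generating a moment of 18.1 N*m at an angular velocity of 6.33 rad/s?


P = M * omega
P = 18.1 * 6.33
P = 114.5730


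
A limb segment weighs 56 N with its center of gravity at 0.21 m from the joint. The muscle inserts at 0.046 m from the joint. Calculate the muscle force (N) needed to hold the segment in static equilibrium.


F_muscle = W * d_load / d_muscle
F_muscle = 56 * 0.21 / 0.046
Numerator = 11.7600
F_muscle = 255.6522


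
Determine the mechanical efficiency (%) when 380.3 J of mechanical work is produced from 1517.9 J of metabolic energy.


eta = (W_mech / E_meta) * 100
eta = (380.3 / 1517.9) * 100
ratio = 0.2505
eta = 25.0544


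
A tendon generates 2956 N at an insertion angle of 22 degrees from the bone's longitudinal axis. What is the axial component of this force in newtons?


F_eff = F_tendon * cos(theta)
theta = 22 deg = 0.3840 rad
cos(theta) = 0.9272
F_eff = 2956 * 0.9272
F_eff = 2740.7555


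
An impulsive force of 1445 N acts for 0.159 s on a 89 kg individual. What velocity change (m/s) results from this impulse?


J = F * dt = 1445 * 0.159 = 229.7550 N*s
delta_v = J / m
delta_v = 229.7550 / 89
delta_v = 2.5815


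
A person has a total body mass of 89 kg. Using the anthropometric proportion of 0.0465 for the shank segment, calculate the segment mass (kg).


m_segment = body_mass * fraction
m_segment = 89 * 0.0465
m_segment = 4.1385


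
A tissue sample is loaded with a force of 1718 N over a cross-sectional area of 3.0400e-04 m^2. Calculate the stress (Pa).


stress = F / A
stress = 1718 / 3.0400e-04
stress = 5.6513e+06


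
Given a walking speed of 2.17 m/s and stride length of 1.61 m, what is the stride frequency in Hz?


f = v / stride_length
f = 2.17 / 1.61
f = 1.3478


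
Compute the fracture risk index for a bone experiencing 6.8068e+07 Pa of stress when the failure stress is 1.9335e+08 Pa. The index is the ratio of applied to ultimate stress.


FRI = applied / ultimate
FRI = 6.8068e+07 / 1.9335e+08
FRI = 0.3520


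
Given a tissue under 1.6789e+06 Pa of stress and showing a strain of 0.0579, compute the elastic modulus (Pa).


E = stress / strain
E = 1.6789e+06 / 0.0579
E = 2.8997e+07


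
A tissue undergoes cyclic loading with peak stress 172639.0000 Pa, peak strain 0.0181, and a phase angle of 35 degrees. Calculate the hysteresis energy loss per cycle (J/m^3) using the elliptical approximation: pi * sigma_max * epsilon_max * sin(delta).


E_loss = pi * sigma_max * epsilon_max * sin(delta)
delta = 35 deg = 0.6109 rad
sin(delta) = 0.5736
E_loss = pi * 172639.0000 * 0.0181 * 0.5736
E_loss = 5630.6517


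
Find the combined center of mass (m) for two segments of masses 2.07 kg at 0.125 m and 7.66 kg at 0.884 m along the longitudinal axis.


COM = (m1*x1 + m2*x2) / (m1 + m2)
COM = (2.07*0.125 + 7.66*0.884) / (2.07 + 7.66)
Numerator = 7.0302
Denominator = 9.7300
COM = 0.7225


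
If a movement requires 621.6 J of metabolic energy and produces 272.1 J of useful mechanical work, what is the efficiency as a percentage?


eta = (W_mech / E_meta) * 100
eta = (272.1 / 621.6) * 100
ratio = 0.4377
eta = 43.7741


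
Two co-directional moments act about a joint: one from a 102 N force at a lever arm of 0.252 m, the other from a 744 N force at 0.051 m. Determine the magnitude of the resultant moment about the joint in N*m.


M = F1 * d1 + F2 * d2
M = 102 * 0.252 + 744 * 0.051
M = 25.7040 + 37.9440
M = 63.6480


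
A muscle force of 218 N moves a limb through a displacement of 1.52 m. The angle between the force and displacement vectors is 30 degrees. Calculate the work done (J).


W = F * d * cos(theta)
theta = 30 deg = 0.5236 rad
cos(theta) = 0.8660
W = 218 * 1.52 * 0.8660
W = 286.9662


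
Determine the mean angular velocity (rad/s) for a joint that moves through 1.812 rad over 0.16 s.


omega = delta_theta / delta_t
omega = 1.812 / 0.16
omega = 11.3250


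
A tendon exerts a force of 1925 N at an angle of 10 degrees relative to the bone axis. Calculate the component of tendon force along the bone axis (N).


F_eff = F_tendon * cos(theta)
theta = 10 deg = 0.1745 rad
cos(theta) = 0.9848
F_eff = 1925 * 0.9848
F_eff = 1895.7549


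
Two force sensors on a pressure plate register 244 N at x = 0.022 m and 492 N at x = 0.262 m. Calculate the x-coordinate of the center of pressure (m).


COP_x = (F1*x1 + F2*x2) / (F1 + F2)
COP_x = (244*0.022 + 492*0.262) / (244 + 492)
Numerator = 134.2720
Denominator = 736
COP_x = 0.1824


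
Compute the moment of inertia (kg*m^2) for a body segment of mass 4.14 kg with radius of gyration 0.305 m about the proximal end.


I = m * k^2
I = 4.14 * 0.305^2
k^2 = 0.0930
I = 0.3851


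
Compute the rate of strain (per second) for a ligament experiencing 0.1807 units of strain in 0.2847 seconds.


strain_rate = delta_strain / delta_t
strain_rate = 0.1807 / 0.2847
strain_rate = 0.6347


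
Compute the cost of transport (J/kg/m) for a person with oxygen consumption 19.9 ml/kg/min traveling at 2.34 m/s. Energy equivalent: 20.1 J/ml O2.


Power per kg = VO2 * 20.1 / 60
Power per kg = 19.9 * 20.1 / 60 = 6.6665 W/kg
Cost = power_per_kg / speed
Cost = 6.6665 / 2.34
Cost = 2.8489


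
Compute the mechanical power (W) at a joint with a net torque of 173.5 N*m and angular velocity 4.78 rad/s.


P = M * omega
P = 173.5 * 4.78
P = 829.3300


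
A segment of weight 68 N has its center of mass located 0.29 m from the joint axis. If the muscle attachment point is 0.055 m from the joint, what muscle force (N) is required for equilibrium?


F_muscle = W * d_load / d_muscle
F_muscle = 68 * 0.29 / 0.055
Numerator = 19.7200
F_muscle = 358.5455


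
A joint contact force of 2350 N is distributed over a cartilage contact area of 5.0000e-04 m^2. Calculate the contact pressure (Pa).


P = F / A
P = 2350 / 5.0000e-04
P = 4.7000e+06


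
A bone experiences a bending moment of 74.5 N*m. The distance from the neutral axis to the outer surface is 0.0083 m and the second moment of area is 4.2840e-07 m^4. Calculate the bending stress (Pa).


sigma = M * c / I
sigma = 74.5 * 0.0083 / 4.2840e-07
M * c = 0.6183
sigma = 1.4434e+06


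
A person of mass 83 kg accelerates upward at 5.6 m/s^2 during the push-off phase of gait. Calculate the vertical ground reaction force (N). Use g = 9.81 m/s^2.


GRF = m * (g + a)
GRF = 83 * (9.81 + 5.6)
GRF = 83 * 15.4100
GRF = 1279.0300


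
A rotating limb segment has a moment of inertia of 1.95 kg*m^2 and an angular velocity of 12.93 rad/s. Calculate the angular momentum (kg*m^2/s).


L = I * omega
L = 1.95 * 12.93
L = 25.2135


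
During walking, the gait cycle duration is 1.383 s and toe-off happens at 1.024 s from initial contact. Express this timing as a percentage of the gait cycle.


pct = (event_time / cycle_time) * 100
pct = (1.024 / 1.383) * 100
ratio = 0.7404
pct = 74.0419


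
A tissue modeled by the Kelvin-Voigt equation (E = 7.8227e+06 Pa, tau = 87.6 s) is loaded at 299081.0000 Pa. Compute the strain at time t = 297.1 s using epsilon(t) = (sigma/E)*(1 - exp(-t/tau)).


epsilon(t) = (sigma/E) * (1 - exp(-t/tau))
sigma/E = 299081.0000 / 7.8227e+06 = 0.0382
exp(-t/tau) = exp(-297.1 / 87.6) = 0.0337
epsilon = 0.0382 * (1 - 0.0337)
epsilon = 0.0369


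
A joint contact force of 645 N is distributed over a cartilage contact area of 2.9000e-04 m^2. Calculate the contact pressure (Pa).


P = F / A
P = 645 / 2.9000e-04
P = 2.2241e+06


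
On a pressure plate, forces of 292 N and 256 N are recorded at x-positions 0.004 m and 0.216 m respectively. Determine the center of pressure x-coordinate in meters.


COP_x = (F1*x1 + F2*x2) / (F1 + F2)
COP_x = (292*0.004 + 256*0.216) / (292 + 256)
Numerator = 56.4640
Denominator = 548
COP_x = 0.1030


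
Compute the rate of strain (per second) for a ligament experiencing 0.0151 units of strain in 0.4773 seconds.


strain_rate = delta_strain / delta_t
strain_rate = 0.0151 / 0.4773
strain_rate = 0.0316


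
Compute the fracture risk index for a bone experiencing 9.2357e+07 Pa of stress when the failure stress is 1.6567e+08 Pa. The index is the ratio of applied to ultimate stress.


FRI = applied / ultimate
FRI = 9.2357e+07 / 1.6567e+08
FRI = 0.5575


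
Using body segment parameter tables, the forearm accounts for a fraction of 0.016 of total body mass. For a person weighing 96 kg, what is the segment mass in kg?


m_segment = body_mass * fraction
m_segment = 96 * 0.016
m_segment = 1.5360


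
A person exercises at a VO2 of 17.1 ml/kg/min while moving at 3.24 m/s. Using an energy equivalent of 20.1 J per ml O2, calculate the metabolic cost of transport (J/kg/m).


Power per kg = VO2 * 20.1 / 60
Power per kg = 17.1 * 20.1 / 60 = 5.7285 W/kg
Cost = power_per_kg / speed
Cost = 5.7285 / 3.24
Cost = 1.7681


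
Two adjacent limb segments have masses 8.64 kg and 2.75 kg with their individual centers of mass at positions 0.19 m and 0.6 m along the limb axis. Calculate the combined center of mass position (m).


COM = (m1*x1 + m2*x2) / (m1 + m2)
COM = (8.64*0.19 + 2.75*0.6) / (8.64 + 2.75)
Numerator = 3.2916
Denominator = 11.3900
COM = 0.2890


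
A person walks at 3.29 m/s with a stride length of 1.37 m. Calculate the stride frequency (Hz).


f = v / stride_length
f = 3.29 / 1.37
f = 2.4015


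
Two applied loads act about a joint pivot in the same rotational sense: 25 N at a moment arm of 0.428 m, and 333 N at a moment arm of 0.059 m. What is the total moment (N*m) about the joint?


M = F1 * d1 + F2 * d2
M = 25 * 0.428 + 333 * 0.059
M = 10.7000 + 19.6470
M = 30.3470


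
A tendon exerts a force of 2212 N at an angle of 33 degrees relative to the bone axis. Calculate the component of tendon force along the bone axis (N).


F_eff = F_tendon * cos(theta)
theta = 33 deg = 0.5760 rad
cos(theta) = 0.8387
F_eff = 2212 * 0.8387
F_eff = 1855.1393


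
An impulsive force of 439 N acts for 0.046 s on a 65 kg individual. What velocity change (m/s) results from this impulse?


J = F * dt = 439 * 0.046 = 20.1940 N*s
delta_v = J / m
delta_v = 20.1940 / 65
delta_v = 0.3107


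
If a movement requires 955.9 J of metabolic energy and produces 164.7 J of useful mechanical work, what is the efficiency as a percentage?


eta = (W_mech / E_meta) * 100
eta = (164.7 / 955.9) * 100
ratio = 0.1723
eta = 17.2298


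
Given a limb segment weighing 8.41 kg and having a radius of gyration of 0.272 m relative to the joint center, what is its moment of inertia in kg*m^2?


I = m * k^2
I = 8.41 * 0.272^2
k^2 = 0.0740
I = 0.6222


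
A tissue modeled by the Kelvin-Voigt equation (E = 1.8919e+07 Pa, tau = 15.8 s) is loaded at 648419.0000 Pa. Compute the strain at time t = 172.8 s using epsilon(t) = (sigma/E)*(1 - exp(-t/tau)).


epsilon(t) = (sigma/E) * (1 - exp(-t/tau))
sigma/E = 648419.0000 / 1.8919e+07 = 0.0343
exp(-t/tau) = exp(-172.8 / 15.8) = 1.7793e-05
epsilon = 0.0343 * (1 - 1.7793e-05)
epsilon = 0.0343


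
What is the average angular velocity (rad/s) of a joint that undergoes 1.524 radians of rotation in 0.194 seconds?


omega = delta_theta / delta_t
omega = 1.524 / 0.194
omega = 7.8557


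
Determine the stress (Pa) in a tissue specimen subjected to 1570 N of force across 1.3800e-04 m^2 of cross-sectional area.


stress = F / A
stress = 1570 / 1.3800e-04
stress = 1.1377e+07


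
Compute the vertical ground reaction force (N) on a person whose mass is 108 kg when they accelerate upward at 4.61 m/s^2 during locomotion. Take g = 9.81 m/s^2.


GRF = m * (g + a)
GRF = 108 * (9.81 + 4.61)
GRF = 108 * 14.4200
GRF = 1557.3600


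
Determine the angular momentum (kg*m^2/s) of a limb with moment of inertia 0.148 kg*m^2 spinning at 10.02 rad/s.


L = I * omega
L = 0.148 * 10.02
L = 1.4830


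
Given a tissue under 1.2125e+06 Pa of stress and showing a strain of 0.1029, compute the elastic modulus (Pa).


E = stress / strain
E = 1.2125e+06 / 0.1029
E = 1.1783e+07


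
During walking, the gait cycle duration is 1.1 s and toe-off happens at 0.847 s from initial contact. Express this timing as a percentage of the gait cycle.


pct = (event_time / cycle_time) * 100
pct = (0.847 / 1.1) * 100
ratio = 0.7700
pct = 77.0000


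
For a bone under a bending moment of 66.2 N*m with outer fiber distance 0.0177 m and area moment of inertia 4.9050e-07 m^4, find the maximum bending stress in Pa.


sigma = M * c / I
sigma = 66.2 * 0.0177 / 4.9050e-07
M * c = 1.1717
sigma = 2.3889e+06


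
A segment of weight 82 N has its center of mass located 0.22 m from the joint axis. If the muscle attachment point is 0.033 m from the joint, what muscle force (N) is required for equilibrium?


F_muscle = W * d_load / d_muscle
F_muscle = 82 * 0.22 / 0.033
Numerator = 18.0400
F_muscle = 546.6667


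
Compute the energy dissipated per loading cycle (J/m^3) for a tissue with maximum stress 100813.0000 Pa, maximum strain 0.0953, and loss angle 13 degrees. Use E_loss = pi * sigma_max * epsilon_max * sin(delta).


E_loss = pi * sigma_max * epsilon_max * sin(delta)
delta = 13 deg = 0.2269 rad
sin(delta) = 0.2250
E_loss = pi * 100813.0000 * 0.0953 * 0.2250
E_loss = 6789.6493


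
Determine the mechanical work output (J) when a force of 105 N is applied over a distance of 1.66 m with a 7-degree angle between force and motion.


W = F * d * cos(theta)
theta = 7 deg = 0.1222 rad
cos(theta) = 0.9925
W = 105 * 1.66 * 0.9925
W = 173.0008


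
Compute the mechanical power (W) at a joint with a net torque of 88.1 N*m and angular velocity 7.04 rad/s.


P = M * omega
P = 88.1 * 7.04
P = 620.2240


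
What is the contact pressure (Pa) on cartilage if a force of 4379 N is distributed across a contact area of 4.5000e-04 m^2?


P = F / A
P = 4379 / 4.5000e-04
P = 9.7311e+06


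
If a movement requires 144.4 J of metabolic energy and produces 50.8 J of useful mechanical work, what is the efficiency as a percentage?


eta = (W_mech / E_meta) * 100
eta = (50.8 / 144.4) * 100
ratio = 0.3518
eta = 35.1801


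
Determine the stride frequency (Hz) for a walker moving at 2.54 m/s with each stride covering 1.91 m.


f = v / stride_length
f = 2.54 / 1.91
f = 1.3298


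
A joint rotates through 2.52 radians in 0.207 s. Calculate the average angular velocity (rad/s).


omega = delta_theta / delta_t
omega = 2.52 / 0.207
omega = 12.1739


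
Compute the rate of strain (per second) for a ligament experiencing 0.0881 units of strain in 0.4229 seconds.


strain_rate = delta_strain / delta_t
strain_rate = 0.0881 / 0.4229
strain_rate = 0.2083


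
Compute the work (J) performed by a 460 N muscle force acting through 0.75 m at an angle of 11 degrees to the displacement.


W = F * d * cos(theta)
theta = 11 deg = 0.1920 rad
cos(theta) = 0.9816
W = 460 * 0.75 * 0.9816
W = 338.6614


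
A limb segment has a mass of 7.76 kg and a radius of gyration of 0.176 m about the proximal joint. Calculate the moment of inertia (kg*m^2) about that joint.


I = m * k^2
I = 7.76 * 0.176^2
k^2 = 0.0310
I = 0.2404


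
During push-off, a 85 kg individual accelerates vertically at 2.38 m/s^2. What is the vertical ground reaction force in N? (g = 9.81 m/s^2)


GRF = m * (g + a)
GRF = 85 * (9.81 + 2.38)
GRF = 85 * 12.1900
GRF = 1036.1500


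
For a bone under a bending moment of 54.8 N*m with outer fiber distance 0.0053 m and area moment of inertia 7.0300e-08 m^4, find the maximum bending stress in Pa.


sigma = M * c / I
sigma = 54.8 * 0.0053 / 7.0300e-08
M * c = 0.2904
sigma = 4.1314e+06


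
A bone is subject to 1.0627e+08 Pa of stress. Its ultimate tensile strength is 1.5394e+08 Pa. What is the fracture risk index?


FRI = applied / ultimate
FRI = 1.0627e+08 / 1.5394e+08
FRI = 0.6903


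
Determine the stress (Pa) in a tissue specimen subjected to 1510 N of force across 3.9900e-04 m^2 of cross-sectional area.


stress = F / A
stress = 1510 / 3.9900e-04
stress = 3.7845e+06


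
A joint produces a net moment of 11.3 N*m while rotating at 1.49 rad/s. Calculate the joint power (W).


P = M * omega
P = 11.3 * 1.49
P = 16.8370


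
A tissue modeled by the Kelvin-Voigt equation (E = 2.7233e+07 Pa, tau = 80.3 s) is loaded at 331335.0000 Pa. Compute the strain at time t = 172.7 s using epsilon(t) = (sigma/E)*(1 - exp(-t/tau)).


epsilon(t) = (sigma/E) * (1 - exp(-t/tau))
sigma/E = 331335.0000 / 2.7233e+07 = 0.0122
exp(-t/tau) = exp(-172.7 / 80.3) = 0.1164
epsilon = 0.0122 * (1 - 0.1164)
epsilon = 0.0108


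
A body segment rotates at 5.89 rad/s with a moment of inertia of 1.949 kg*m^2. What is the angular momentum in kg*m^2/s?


L = I * omega
L = 1.949 * 5.89
L = 11.4796
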